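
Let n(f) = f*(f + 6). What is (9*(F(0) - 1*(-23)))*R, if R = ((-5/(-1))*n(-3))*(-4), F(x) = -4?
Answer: 30780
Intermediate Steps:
n(f) = f*(6 + f)
R = 180 (R = ((-5/(-1))*(-3*(6 - 3)))*(-4) = ((-5*(-1))*(-3*3))*(-4) = (5*(-9))*(-4) = -45*(-4) = 180)
(9*(F(0) - 1*(-23)))*R = (9*(-4 - 1*(-23)))*180 = (9*(-4 + 23))*180 = (9*19)*180 = 171*180 = 30780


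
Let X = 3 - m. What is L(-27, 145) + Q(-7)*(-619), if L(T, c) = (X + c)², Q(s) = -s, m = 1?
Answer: 17276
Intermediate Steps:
X = 2 (X = 3 - 1*1 = 3 - 1 = 2)
L(T, c) = (2 + c)²
L(-27, 145) + Q(-7)*(-619) = (2 + 145)² - 1*(-7)*(-619) = 147² + 7*(-619) = 21609 - 4333 = 17276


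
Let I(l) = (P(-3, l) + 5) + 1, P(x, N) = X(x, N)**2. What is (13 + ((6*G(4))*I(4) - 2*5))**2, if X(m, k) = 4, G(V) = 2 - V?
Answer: 68121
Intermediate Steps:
P(x, N) = 16 (P(x, N) = 4**2 = 16)
I(l) = 22 (I(l) = (16 + 5) + 1 = 21 + 1 = 22)
(13 + ((6*G(4))*I(4) - 2*5))**2 = (13 + ((6*(2 - 1*4))*22 - 2*5))**2 = (13 + ((6*(2 - 4))*22 - 10))**2 = (13 + ((6*(-2))*22 - 10))**2 = (13 + (-12*22 - 10))**2 = (13 + (-264 - 10))**2 = (13 - 274)**2 = (-261)**2 = 68121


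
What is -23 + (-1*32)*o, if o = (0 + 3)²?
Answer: -311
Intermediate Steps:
o = 9 (o = 3² = 9)
-23 + (-1*32)*o = -23 - 1*32*9 = -23 - 32*9 = -23 - 288 = -311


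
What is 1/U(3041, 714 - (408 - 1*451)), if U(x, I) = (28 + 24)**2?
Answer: 1/2704 ≈ 0.00036982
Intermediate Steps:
U(x, I) = 2704 (U(x, I) = 52**2 = 2704)
1/U(3041, 714 - (408 - 1*451)) = 1/2704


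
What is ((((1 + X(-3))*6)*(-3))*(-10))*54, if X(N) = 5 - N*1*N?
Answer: -29160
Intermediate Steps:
X(N) = 5 - N**2 (X(N) = 5 - N*N = 5 - N**2)
((((1 + X(-3))*6)*(-3))*(-10))*54 = ((((1 + (5 - 1*(-3)**2))*6)*(-3))*(-10))*54 = ((((1 + (5 - 1*9))*6)*(-3))*(-10))*54 = ((((1 + (5 - 9))*6)*(-3))*(-10))*54 = ((((1 - 4)*6)*(-3))*(-10))*54 = ((-3*6*(-3))*(-10))*54 = (-18*(-3)*(-10))*54 = (54*(-10))*54 = -540*54 = -29160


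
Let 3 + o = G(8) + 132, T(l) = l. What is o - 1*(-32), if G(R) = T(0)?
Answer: 161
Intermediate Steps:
G(R) = 0
o = 129 (o = -3 + (0 + 132) = -3 + 132 = 129)
o - 1*(-32) = 129 - 1*(-32) = 129 + 32 = 161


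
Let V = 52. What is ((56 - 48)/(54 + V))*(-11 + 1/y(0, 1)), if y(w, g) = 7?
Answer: -304/371 ≈ -0.81941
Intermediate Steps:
((56 - 48)/(54 + V))*(-11 + 1/y(0, 1)) = ((56 - 48)/(54 + 52))*(-11 + 1/7) = (8/106)*(-11 + ⅐) = (8*(1/106))*(-76/7) = (4/53)*(-76/7) = -304/371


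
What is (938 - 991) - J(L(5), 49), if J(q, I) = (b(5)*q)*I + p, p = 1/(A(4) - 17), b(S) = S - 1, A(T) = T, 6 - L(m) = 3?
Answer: -8332/13 ≈ -640.92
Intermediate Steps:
L(m) = 3 (L(m) = 6 - 1*3 = 6 - 3 = 3)
b(S) = -1 + S
p = -1/13 (p = 1/(4 - 17) = 1/(-13) = -1/13 ≈ -0.076923)
J(q, I) = -1/13 + 4*I*q (J(q, I) = ((-1 + 5)*q)*I - 1/13 = (4*q)*I - 1/13 = 4*I*q - 1/13 = -1/13 + 4*I*q)
(938 - 991) - J(L(5), 49) = (938 - 991) - (-1/13 + 4*49*3) = -53 - (-1/13 + 588) = -53 - 1*7643/13 = -53 - 7643/13 = -8332/13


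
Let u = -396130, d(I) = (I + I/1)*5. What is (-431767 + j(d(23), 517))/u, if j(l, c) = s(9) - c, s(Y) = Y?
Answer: 86455/79226 ≈ 1.0912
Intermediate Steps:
d(I) = 10*I (d(I) = (I + I*1)*5 = (I + I)*5 = (2*I)*5 = 10*I)
j(l, c) = 9 - c
(-431767 + j(d(23), 517))/u = (-431767 + (9 - 1*517))/(-396130) = (-431767 + (9 - 517))*(-1/396130) = (-431767 - 508)*(-1/396130) = -432275*(-1/396130) = 86455/79226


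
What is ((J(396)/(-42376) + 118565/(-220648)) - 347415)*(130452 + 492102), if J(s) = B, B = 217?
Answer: -63196968852086750397/292193114 ≈ -2.1629e+11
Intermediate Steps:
J(s) = 217
((J(396)/(-42376) + 118565/(-220648)) - 347415)*(130452 + 492102) = ((217/(-42376) + 118565/(-220648)) - 347415)*(130452 + 492102) = ((217*(-1/42376) + 118565*(-1/220648)) - 347415)*622554 = ((-217/42376 - 118565/220648) - 347415)*622554 = (-317011941/584386228 - 347415)*622554 = -203024858412561/584386228*622554 = -63196968852086750397/292193114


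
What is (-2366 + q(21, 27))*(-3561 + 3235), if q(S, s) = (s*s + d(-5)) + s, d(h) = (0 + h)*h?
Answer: 516710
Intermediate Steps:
d(h) = h² (d(h) = h*h = h²)
q(S, s) = 25 + s + s² (q(S, s) = (s*s + (-5)²) + s = (s² + 25) + s = (25 + s²) + s = 25 + s + s²)
(-2366 + q(21, 27))*(-3561 + 3235) = (-2366 + (25 + 27 + 27²))*(-3561 + 3235) = (-2366 + (25 + 27 + 729))*(-326) = (-2366 + 781)*(-326) = -1585*(-326) = 516710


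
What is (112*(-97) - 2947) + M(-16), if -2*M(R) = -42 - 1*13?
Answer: -27567/2 ≈ -13784.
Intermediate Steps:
M(R) = 55/2 (M(R) = -(-42 - 1*13)/2 = -(-42 - 13)/2 = -1/2*(-55) = 55/2)
(112*(-97) - 2947) + M(-16) = (112*(-97) - 2947) + 55/2 = (-10864 - 2947) + 55/2 = -13811 + 55/2 = -27567/2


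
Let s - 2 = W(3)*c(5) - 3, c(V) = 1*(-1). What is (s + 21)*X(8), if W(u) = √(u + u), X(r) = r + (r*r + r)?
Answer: 1600 - 80*√6 ≈ 1404.0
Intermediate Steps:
X(r) = r² + 2*r (X(r) = r + (r² + r) = r + (r + r²) = r² + 2*r)
c(V) = -1
W(u) = √2*√u (W(u) = √(2*u) = √2*√u)
s = -1 - √6 (s = 2 + ((√2*√3)*(-1) - 3) = 2 + (√6*(-1) - 3) = 2 + (-√6 - 3) = 2 + (-3 - √6) = -1 - √6 ≈ -3.4495)
(s + 21)*X(8) = ((-1 - √6) + 21)*(8*(2 + 8)) = (20 - √6)*(8*10) = (20 - √6)*80 = 1600 - 80*√6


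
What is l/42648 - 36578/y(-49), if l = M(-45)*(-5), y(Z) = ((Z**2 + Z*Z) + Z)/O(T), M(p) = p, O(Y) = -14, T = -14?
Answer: 1040036621/9652664 ≈ 107.75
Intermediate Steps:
y(Z) = -Z**2/7 - Z/14 (y(Z) = ((Z**2 + Z*Z) + Z)/(-14) = ((Z**2 + Z**2) + Z)*(-1/14) = (2*Z**2 + Z)*(-1/14) = (Z + 2*Z**2)*(-1/14) = -Z**2/7 - Z/14)
l = 225 (l = -45*(-5) = 225)
l/42648 - 36578/y(-49) = 225/42648 - 36578*2/(7*(1 + 2*(-49))) = 225*(1/42648) - 36578*2/(7*(1 - 98)) = 75/14216 - 36578/((-1/14*(-49)*(-97))) = 75/14216 - 36578/(-679/2) = 75/14216 - 36578*(-2/679) = 75/14216 + 73156/679 = 1040036621/9652664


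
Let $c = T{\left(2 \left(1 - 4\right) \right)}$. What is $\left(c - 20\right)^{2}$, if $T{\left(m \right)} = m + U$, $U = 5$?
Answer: $441$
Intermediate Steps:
$T{\left(m \right)} = 5 + m$ ($T{\left(m \right)} = m + 5 = 5 + m$)
$c = -1$ ($c = 5 + 2 \left(1 - 4\right) = 5 + 2 \left(-3\right) = 5 - 6 = -1$)
$\left(c - 20\right)^{2} = \left(-1 - 20\right)^{2} = \left(-21\right)^{2} = 441$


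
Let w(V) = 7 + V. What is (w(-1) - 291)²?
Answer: 81225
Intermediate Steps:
(w(-1) - 291)² = ((7 - 1) - 291)² = (6 - 291)² = (-285)² = 81225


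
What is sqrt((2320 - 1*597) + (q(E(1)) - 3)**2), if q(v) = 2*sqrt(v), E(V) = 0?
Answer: 2*sqrt(433) ≈ 41.617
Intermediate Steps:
sqrt((2320 - 1*597) + (q(E(1)) - 3)**2) = sqrt((2320 - 1*597) + (2*sqrt(0) - 3)**2) = sqrt((2320 - 597) + (2*0 - 3)**2) = sqrt(1723 + (0 - 3)**2) = sqrt(1723 + (-3)**2) = sqrt(1723 + 9) = sqrt(1732) = 2*sqrt(433)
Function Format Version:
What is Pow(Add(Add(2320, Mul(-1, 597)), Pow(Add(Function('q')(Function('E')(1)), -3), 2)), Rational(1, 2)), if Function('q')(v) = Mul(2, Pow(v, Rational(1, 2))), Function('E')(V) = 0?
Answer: Mul(2, Pow(433, Rational(1, 2))) ≈ 41.617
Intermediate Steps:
Pow(Add(Add(2320, Mul(-1, 597)), Pow(Add(Function('q')(Function('E')(1)), -3), 2)), Rational(1, 2)) = Pow(Add(Add(2320, Mul(-1, 597)), Pow(Add(Mul(2, Pow(0, Rational(1, 2))), -3), 2)), Rational(1, 2)) = Pow(Add(Add(2320, -597), Pow(Add(Mul(2, 0), -3), 2)), Rational(1, 2)) = Pow(Add(1723, Pow(Add(0, -3), 2)), Rational(1, 2)) = Pow(Add(1723, Pow(-3, 2)), Rational(1, 2)) = Pow(Add(1723, 9), Rational(1, 2)) = Pow(1732, Rational(1, 2)) = Mul(2, Pow(433, Rational(1, 2)))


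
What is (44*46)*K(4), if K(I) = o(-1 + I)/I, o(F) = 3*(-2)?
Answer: -3036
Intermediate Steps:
o(F) = -6
K(I) = -6/I
(44*46)*K(4) = (44*46)*(-6/4) = 2024*(-6*¼) = 2024*(-3/2) = -3036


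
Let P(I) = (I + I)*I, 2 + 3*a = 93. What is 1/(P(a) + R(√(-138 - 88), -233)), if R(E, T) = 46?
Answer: 9/16976 ≈ 0.00053016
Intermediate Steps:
a = 91/3 (a = -⅔ + (⅓)*93 = -⅔ + 31 = 91/3 ≈ 30.333)
P(I) = 2*I² (P(I) = (2*I)*I = 2*I²)
1/(P(a) + R(√(-138 - 88), -233)) = 1/(2*(91/3)² + 46) = 1/(2*(8281/9) + 46) = 1/(16562/9 + 46) = 1/(16976/9) = 9/16976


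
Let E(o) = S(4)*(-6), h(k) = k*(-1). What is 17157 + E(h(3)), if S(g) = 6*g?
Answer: 17013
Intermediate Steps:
h(k) = -k
E(o) = -144 (E(o) = (6*4)*(-6) = 24*(-6) = -144)
17157 + E(h(3)) = 17157 - 144 = 17013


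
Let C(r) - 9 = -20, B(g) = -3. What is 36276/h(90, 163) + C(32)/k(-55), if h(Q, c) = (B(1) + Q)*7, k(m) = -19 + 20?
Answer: 9859/203 ≈ 48.567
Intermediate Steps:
k(m) = 1
C(r) = -11 (C(r) = 9 - 20 = -11)
h(Q, c) = -21 + 7*Q (h(Q, c) = (-3 + Q)*7 = -21 + 7*Q)
36276/h(90, 163) + C(32)/k(-55) = 36276/(-21 + 7*90) - 11/1 = 36276/(-21 + 630) - 11*1 = 36276/609 - 11 = 36276*(1/609) - 11 = 12092/203 - 11 = 9859/203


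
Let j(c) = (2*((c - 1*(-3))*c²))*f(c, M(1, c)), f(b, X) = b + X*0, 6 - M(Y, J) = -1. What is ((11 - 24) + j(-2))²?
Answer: 841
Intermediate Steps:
M(Y, J) = 7 (M(Y, J) = 6 - 1*(-1) = 6 + 1 = 7)
f(b, X) = b (f(b, X) = b + 0 = b)
j(c) = 2*c³*(3 + c) (j(c) = (2*((c - 1*(-3))*c²))*c = (2*((c + 3)*c²))*c = (2*((3 + c)*c²))*c = (2*(c²*(3 + c)))*c = (2*c²*(3 + c))*c = 2*c³*(3 + c))
((11 - 24) + j(-2))² = ((11 - 24) + 2*(-2)³*(3 - 2))² = (-13 + 2*(-8)*1)² = (-13 - 16)² = (-29)² = 841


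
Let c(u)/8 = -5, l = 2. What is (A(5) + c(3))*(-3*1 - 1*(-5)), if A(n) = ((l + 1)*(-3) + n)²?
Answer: -48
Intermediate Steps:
A(n) = (-9 + n)² (A(n) = ((2 + 1)*(-3) + n)² = (3*(-3) + n)² = (-9 + n)²)
c(u) = -40 (c(u) = 8*(-5) = -40)
(A(5) + c(3))*(-3*1 - 1*(-5)) = ((-9 + 5)² - 40)*(-3*1 - 1*(-5)) = ((-4)² - 40)*(-3 + 5) = (16 - 40)*2 = -24*2 = -48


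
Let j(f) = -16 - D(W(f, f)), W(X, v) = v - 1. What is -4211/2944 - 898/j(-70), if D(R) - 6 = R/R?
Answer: 110733/2944 ≈ 37.613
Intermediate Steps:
W(X, v) = -1 + v
D(R) = 7 (D(R) = 6 + R/R = 6 + 1 = 7)
j(f) = -23 (j(f) = -16 - 1*7 = -16 - 7 = -23)
-4211/2944 - 898/j(-70) = -4211/2944 - 898/(-23) = -4211*1/2944 - 898*(-1/23) = -4211/2944 + 898/23 = 110733/2944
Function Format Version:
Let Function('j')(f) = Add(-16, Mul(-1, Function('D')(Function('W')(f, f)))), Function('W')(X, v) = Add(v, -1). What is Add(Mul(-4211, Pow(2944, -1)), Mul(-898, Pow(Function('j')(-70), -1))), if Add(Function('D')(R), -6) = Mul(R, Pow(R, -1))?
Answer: Rational(110733, 2944) ≈ 37.613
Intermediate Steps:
Function('W')(X, v) = Add(-1, v)
Function('D')(R) = 7 (Function('D')(R) = Add(6, Mul(R, Pow(R, -1))) = Add(6, 1) = 7)
Function('j')(f) = -23 (Function('j')(f) = Add(-16, Mul(-1, 7)) = Add(-16, -7) = -23)
Add(Mul(-4211, Pow(2944, -1)), Mul(-898, Pow(Function('j')(-70), -1))) = Add(Mul(-4211, Pow(2944, -1)), Mul(-898, Pow(-23, -1))) = Add(Mul(-4211, Rational(1, 2944)), Mul(-898, Rational(-1, 23))) = Add(Rational(-4211, 2944), Rational(898, 23)) = Rational(110733, 2944)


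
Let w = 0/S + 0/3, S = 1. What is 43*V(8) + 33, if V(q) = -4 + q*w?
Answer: -139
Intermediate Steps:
w = 0 (w = 0/1 + 0/3 = 0*1 + 0*(⅓) = 0 + 0 = 0)
V(q) = -4 (V(q) = -4 + q*0 = -4 + 0 = -4)
43*V(8) + 33 = 43*(-4) + 33 = -172 + 33 = -139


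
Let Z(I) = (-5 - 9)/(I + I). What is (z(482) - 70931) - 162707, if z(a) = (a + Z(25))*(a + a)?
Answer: 5768502/25 ≈ 2.3074e+5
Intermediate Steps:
Z(I) = -7/I (Z(I) = -14*1/(2*I) = -7/I)
z(a) = 2*a*(-7/25 + a) (z(a) = (a - 7/25)*(a + a) = (a - 7*1/25)*(2*a) = (a - 7/25)*(2*a) = (-7/25 + a)*(2*a) = 2*a*(-7/25 + a))
(z(482) - 70931) - 162707 = ((2/25)*482*(-7 + 25*482) - 70931) - 162707 = ((2/25)*482*(-7 + 12050) - 70931) - 162707 = ((2/25)*482*12043 - 70931) - 162707 = (11609452/25 - 70931) - 162707 = 9836177/25 - 162707 = 5768502/25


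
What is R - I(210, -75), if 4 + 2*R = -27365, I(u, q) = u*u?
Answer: -115569/2 ≈ -57785.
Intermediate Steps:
I(u, q) = u²
R = -27369/2 (R = -2 + (½)*(-27365) = -2 - 27365/2 = -27369/2 ≈ -13685.)
R - I(210, -75) = -27369/2 - 1*210² = -27369/2 - 1*44100 = -27369/2 - 44100 = -115569/2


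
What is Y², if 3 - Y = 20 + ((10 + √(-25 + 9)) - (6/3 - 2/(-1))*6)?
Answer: -7 + 24*I ≈ -7.0 + 24.0*I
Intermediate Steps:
Y = -3 - 4*I (Y = 3 - (20 + ((10 + √(-25 + 9)) - (6/3 - 2/(-1))*6)) = 3 - (20 + ((10 + √(-16)) - (6*(⅓) - 2*(-1))*6)) = 3 - (20 + ((10 + 4*I) - (2 + 2)*6)) = 3 - (20 + ((10 + 4*I) - 1*4*6)) = 3 - (20 + ((10 + 4*I) - 4*6)) = 3 - (20 + ((10 + 4*I) - 24)) = 3 - (20 + (-14 + 4*I)) = 3 - (6 + 4*I) = 3 + (-6 - 4*I) = -3 - 4*I ≈ -3.0 - 4.0*I)
Y² = (-3 - 4*I)²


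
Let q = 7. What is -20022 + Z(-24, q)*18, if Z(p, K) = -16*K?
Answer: -22038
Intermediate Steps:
-20022 + Z(-24, q)*18 = -20022 - 16*7*18 = -20022 - 112*18 = -20022 - 2016 = -22038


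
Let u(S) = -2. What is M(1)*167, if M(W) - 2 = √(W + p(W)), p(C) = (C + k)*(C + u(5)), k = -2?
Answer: 334 + 167*√2 ≈ 570.17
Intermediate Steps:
p(C) = (-2 + C)² (p(C) = (C - 2)*(C - 2) = (-2 + C)*(-2 + C) = (-2 + C)²)
M(W) = 2 + √(4 + W² - 3*W) (M(W) = 2 + √(W + (4 + W² - 4*W)) = 2 + √(4 + W² - 3*W))
M(1)*167 = (2 + √(4 + 1² - 3*1))*167 = (2 + √(4 + 1 - 3))*167 = (2 + √2)*167 = 334 + 167*√2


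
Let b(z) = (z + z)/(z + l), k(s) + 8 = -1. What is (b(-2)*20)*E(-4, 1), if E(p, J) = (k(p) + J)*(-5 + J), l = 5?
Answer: -2560/3 ≈ -853.33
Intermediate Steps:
k(s) = -9 (k(s) = -8 - 1 = -9)
E(p, J) = (-9 + J)*(-5 + J)
b(z) = 2*z/(5 + z) (b(z) = (z + z)/(z + 5) = (2*z)/(5 + z) = 2*z/(5 + z))
(b(-2)*20)*E(-4, 1) = ((2*(-2)/(5 - 2))*20)*(45 + 1² - 14*1) = ((2*(-2)/3)*20)*(45 + 1 - 14) = ((2*(-2)*(⅓))*20)*32 = -4/3*20*32 = -80/3*32 = -2560/3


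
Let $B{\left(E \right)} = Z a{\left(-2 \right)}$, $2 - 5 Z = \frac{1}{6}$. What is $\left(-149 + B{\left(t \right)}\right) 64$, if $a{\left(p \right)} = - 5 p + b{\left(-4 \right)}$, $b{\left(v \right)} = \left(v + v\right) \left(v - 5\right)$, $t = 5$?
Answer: $- \frac{114176}{15} \approx -7611.7$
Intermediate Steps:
$b{\left(v \right)} = 2 v \left(-5 + v\right)$
$Z = \frac{11}{30}$ ($Z = \frac{2}{5} - \frac{1}{5 \cdot 6} = \frac{2}{5} - \frac{1}{30} = \frac{11}{30} \approx 0.36667$)
$a{\left(p \right)} = 72 - 5 p$ ($a{\left(p \right)} = - 5 p + 2 \left(-4\right) \left(-5 - 4\right) = - 5 p + 2 \left(-4\right) \left(-9\right) = - 5 p + 72 = 72 - 5 p$)
$B{\left(E \right)} = \frac{451}{15}$ ($B{\left(E \right)} = \frac{11 \left(72 - -10\right)}{30} = \frac{11 \left(72 + 10\right)}{30} = \frac{11}{30} \cdot 82 = \frac{451}{15}$)
$\left(-149 + B{\left(t \right)}\right) 64 = \left(-149 + \frac{451}{15}\right) 64 = \left(- \frac{1784}{15}\right) 64 = - \frac{114176}{15}$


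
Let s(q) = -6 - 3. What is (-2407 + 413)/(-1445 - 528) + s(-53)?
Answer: -15763/1973 ≈ -7.9894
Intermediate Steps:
s(q) = -9
(-2407 + 413)/(-1445 - 528) + s(-53) = (-2407 + 413)/(-1445 - 528) - 9 = -1994/(-1973) - 9 = -1994*(-1/1973) - 9 = 1994/1973 - 9 = -15763/1973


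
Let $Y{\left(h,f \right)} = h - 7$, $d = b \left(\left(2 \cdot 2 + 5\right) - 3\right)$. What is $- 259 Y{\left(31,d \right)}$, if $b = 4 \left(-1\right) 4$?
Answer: $-6216$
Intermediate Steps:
$b = -16$ ($b = \left(-4\right) 4 = -16$)
$d = -96$ ($d = - 16 \left(\left(2 \cdot 2 + 5\right) - 3\right) = - 16 \left(\left(4 + 5\right) - 3\right) = - 16 \left(9 - 3\right) = \left(-16\right) 6 = -96$)
$Y{\left(h,f \right)} = -7 + h$
$- 259 Y{\left(31,d \right)} = - 259 \left(-7 + 31\right) = \left(-259\right) 24 = -6216$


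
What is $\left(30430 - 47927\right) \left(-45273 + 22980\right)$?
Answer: $390060621$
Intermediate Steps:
$\left(30430 - 47927\right) \left(-45273 + 22980\right) = \left(-17497\right) \left(-22293\right) = 390060621$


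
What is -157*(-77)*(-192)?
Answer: -2321088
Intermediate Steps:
-157*(-77)*(-192) = 12089*(-192) = -2321088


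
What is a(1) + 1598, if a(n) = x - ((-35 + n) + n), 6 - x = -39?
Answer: 1676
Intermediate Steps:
x = 45 (x = 6 - 1*(-39) = 6 + 39 = 45)
a(n) = 80 - 2*n (a(n) = 45 - ((-35 + n) + n) = 45 - (-35 + 2*n) = 45 + (35 - 2*n) = 80 - 2*n)
a(1) + 1598 = (80 - 2*1) + 1598 = (80 - 2) + 1598 = 78 + 1598 = 1676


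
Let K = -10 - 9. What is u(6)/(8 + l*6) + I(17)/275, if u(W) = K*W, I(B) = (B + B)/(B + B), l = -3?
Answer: 3136/275 ≈ 11.404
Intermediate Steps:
K = -19
I(B) = 1 (I(B) = (2*B)/((2*B)) = (2*B)*(1/(2*B)) = 1)
u(W) = -19*W
u(6)/(8 + l*6) + I(17)/275 = (-19*6)/(8 - 3*6) + 1/275 = -114/(8 - 18) + 1*(1/275) = -114/(-10) + 1/275 = -114*(-1/10) + 1/275 = 57/5 + 1/275 = 3136/275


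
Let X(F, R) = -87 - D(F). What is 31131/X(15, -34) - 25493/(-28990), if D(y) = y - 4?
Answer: -17307488/54635 ≈ -316.78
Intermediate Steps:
D(y) = -4 + y
X(F, R) = -83 - F (X(F, R) = -87 - (-4 + F) = -87 + (4 - F) = -83 - F)
31131/X(15, -34) - 25493/(-28990) = 31131/(-83 - 1*15) - 25493/(-28990) = 31131/(-83 - 15) - 25493*(-1/28990) = 31131/(-98) + 1961/2230 = 31131*(-1/98) + 1961/2230 = -31131/98 + 1961/2230 = -17307488/54635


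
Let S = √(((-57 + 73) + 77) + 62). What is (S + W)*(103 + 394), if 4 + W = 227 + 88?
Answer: 154567 + 497*√155 ≈ 1.6075e+5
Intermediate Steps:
W = 311 (W = -4 + (227 + 88) = -4 + 315 = 311)
S = √155 (S = √((16 + 77) + 62) = √(93 + 62) = √155 ≈ 12.450)
(S + W)*(103 + 394) = (√155 + 311)*(103 + 394) = (311 + √155)*497 = 154567 + 497*√155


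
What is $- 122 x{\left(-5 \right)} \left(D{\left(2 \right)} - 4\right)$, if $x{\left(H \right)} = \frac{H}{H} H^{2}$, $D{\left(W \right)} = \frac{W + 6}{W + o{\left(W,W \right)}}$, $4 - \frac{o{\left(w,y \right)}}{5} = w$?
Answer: $\frac{30500}{3} \approx 10167.0$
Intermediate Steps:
$o{\left(w,y \right)} = 20 - 5 w$
$D{\left(W \right)} = \frac{6 + W}{20 - 4 W}$ ($D{\left(W \right)} = \frac{W + 6}{W - \left(-20 + 5 W\right)} = \frac{6 + W}{20 - 4 W}$)
$x{\left(H \right)} = H^{2}$ ($x{\left(H \right)} = 1 H^{2} = H^{2}$)
$- 122 x{\left(-5 \right)} \left(D{\left(2 \right)} - 4\right) = - 122 \left(-5\right)^{2} \left(\frac{-6 - 2}{4 \left(-5 + 2\right)} - 4\right) = - 122 \cdot 25 \left(\frac{-6 - 2}{4 \left(-3\right)} - 4\right) = - 122 \cdot 25 \left(\frac{1}{4} \left(- \frac{1}{3}\right) \left(-8\right) - 4\right) = - 122 \cdot 25 \left(\frac{2}{3} - 4\right) = - 122 \cdot 25 \left(- \frac{10}{3}\right) = \left(-122\right) \left(- \frac{250}{3}\right) = \frac{30500}{3}$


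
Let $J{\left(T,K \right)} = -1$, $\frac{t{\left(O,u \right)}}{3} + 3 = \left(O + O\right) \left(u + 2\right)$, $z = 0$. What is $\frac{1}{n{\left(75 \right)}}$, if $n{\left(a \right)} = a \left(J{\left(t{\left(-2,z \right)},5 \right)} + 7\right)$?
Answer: $\frac{1}{450} \approx 0.0022222$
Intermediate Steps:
$t{\left(O,u \right)} = -9 + 6 O \left(2 + u\right)$ ($t{\left(O,u \right)} = -9 + 3 \left(O + O\right) \left(u + 2\right) = -9 + 3 \cdot 2 O \left(2 + u\right) = -9 + 6 O \left(2 + u\right)$)
$n{\left(a \right)} = 6 a$ ($n{\left(a \right)} = a \left(-1 + 7\right) = a 6 = 6 a$)
$\frac{1}{n{\left(75 \right)}} = \frac{1}{6 \cdot 75} = \frac{1}{450}$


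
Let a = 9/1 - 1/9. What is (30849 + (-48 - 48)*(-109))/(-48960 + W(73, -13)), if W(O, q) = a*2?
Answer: -371817/440480 ≈ -0.84412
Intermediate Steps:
a = 80/9 (a = 9*1 - 1*⅑ = 9 - ⅑ = 80/9 ≈ 8.8889)
W(O, q) = 160/9 (W(O, q) = (80/9)*2 = 160/9)
(30849 + (-48 - 48)*(-109))/(-48960 + W(73, -13)) = (30849 + (-48 - 48)*(-109))/(-48960 + 160/9) = (30849 - 96*(-109))/(-440480/9) = (30849 + 10464)*(-9/440480) = 41313*(-9/440480) = -371817/440480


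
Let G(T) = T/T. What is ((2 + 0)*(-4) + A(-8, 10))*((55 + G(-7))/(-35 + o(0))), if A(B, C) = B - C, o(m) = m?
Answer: 208/5 ≈ 41.600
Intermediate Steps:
G(T) = 1
((2 + 0)*(-4) + A(-8, 10))*((55 + G(-7))/(-35 + o(0))) = ((2 + 0)*(-4) + (-8 - 1*10))*((55 + 1)/(-35 + 0)) = (2*(-4) + (-8 - 10))*(56/(-35)) = (-8 - 18)*(56*(-1/35)) = -26*(-8/5) = 208/5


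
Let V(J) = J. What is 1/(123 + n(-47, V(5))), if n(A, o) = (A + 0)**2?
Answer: 1/2332 ≈ 0.00042882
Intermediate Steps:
n(A, o) = A**2
1/(123 + n(-47, V(5))) = 1/(123 + (-47)**2) = 1/(123 + 2209) = 1/2332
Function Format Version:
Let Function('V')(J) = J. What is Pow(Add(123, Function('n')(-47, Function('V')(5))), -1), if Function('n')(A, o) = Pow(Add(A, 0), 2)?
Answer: Rational(1, 2332) ≈ 0.00042882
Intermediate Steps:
Function('n')(A, o) = Pow(A, 2)
Pow(Add(123, Function('n')(-47, Function('V')(5))), -1) = Pow(Add(123, Pow(-47, 2)), -1) = Pow(Add(123, 2209), -1) = Pow(2332, -1) = Rational(1, 2332)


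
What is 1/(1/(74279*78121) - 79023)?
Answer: -5802749759/458550694205456 ≈ -1.2655e-5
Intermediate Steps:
1/(1/(74279*78121) - 79023) = 1/((1/74279)*(1/78121) - 79023) = 1/(1/5802749759 - 79023) = 1/(-458550694205456/5802749759) = -5802749759/458550694205456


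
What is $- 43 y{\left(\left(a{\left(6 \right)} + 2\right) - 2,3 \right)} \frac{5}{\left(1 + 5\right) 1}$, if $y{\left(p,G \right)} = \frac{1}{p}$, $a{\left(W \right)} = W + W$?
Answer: $- \frac{215}{72} \approx -2.9861$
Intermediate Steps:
$a{\left(W \right)} = 2 W$
$- 43 y{\left(\left(a{\left(6 \right)} + 2\right) - 2,3 \right)} \frac{5}{\left(1 + 5\right) 1} = - \frac{43}{\left(2 \cdot 6 + 2\right) - 2} \frac{5}{\left(1 + 5\right) 1} = - \frac{43}{\left(12 + 2\right) - 2} \frac{5}{6 \cdot 1} = - \frac{43}{14 - 2} \cdot \frac{5}{6} = - \frac{43}{12} \cdot 5 \cdot \frac{1}{6} = \left(-43\right) \frac{1}{12} \cdot \frac{5}{6} = \left(- \frac{43}{12}\right) \frac{5}{6} = - \frac{215}{72}$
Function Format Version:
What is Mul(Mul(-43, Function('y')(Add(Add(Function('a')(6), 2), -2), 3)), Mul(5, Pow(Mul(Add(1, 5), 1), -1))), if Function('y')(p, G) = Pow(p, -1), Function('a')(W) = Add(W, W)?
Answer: Rational(-215, 72) ≈ -2.9861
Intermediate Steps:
Function('a')(W) = Mul(2, W)
Mul(Mul(-43, Function('y')(Add(Add(Function('a')(6), 2), -2), 3)), Mul(5, Pow(Mul(Add(1, 5), 1), -1))) = Mul(Mul(-43, Pow(Add(Add(Mul(2, 6), 2), -2), -1)), Mul(5, Pow(Mul(Add(1, 5), 1), -1))) = Mul(Mul(-43, Pow(Add(Add(12, 2), -2), -1)), Mul(5, Pow(Mul(6, 1), -1))) = Mul(Mul(-43, Pow(Add(14, -2), -1)), Mul(5, Pow(6, -1))) = Mul(Mul(-43, Pow(12, -1)), Mul(5, Rational(1, 6))) = Mul(Mul(-43, Rational(1, 12)), Rational(5, 6)) = Mul(Rational(-43, 12), Rational(5, 6)) = Rational(-215, 72)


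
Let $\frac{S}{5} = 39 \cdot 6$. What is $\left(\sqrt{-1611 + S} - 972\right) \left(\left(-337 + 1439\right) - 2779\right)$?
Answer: $1630044 - 35217 i \approx 1.63 \cdot 10^{6} - 35217.0 i$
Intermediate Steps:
$S = 1170$ ($S = 5 \cdot 39 \cdot 6 = 5 \cdot 234 = 1170$)
$\left(\sqrt{-1611 + S} - 972\right) \left(\left(-337 + 1439\right) - 2779\right) = \left(\sqrt{-1611 + 1170} - 972\right) \left(\left(-337 + 1439\right) - 2779\right) = \left(\sqrt{-441} - 972\right) \left(1102 - 2779\right) = \left(21 i - 972\right) \left(-1677\right) = \left(-972 + 21 i\right) \left(-1677\right) = 1630044 - 35217 i$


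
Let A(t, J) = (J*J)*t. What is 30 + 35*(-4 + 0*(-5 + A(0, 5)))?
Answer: -110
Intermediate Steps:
A(t, J) = t*J**2 (A(t, J) = J**2*t = t*J**2)
30 + 35*(-4 + 0*(-5 + A(0, 5))) = 30 + 35*(-4 + 0*(-5 + 0*5**2)) = 30 + 35*(-4 + 0*(-5 + 0*25)) = 30 + 35*(-4 + 0*(-5 + 0)) = 30 + 35*(-4 + 0*(-5)) = 30 + 35*(-4 + 0) = 30 + 35*(-4) = 30 - 140 = -110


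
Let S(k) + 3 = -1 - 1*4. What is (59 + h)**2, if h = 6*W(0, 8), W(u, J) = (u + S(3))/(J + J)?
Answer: 3136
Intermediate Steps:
S(k) = -8 (S(k) = -3 + (-1 - 1*4) = -3 + (-1 - 4) = -3 - 5 = -8)
W(u, J) = (-8 + u)/(2*J) (W(u, J) = (u - 8)/(J + J) = (-8 + u)/((2*J)) = (-8 + u)*(1/(2*J)) = (-8 + u)/(2*J))
h = -3 (h = 6*((1/2)*(-8 + 0)/8) = 6*((1/2)*(1/8)*(-8)) = 6*(-1/2) = -3)
(59 + h)**2 = (59 - 3)**2 = 56**2 = 3136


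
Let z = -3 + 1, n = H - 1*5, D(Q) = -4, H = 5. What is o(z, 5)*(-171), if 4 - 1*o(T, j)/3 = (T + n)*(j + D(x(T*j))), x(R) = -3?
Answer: -3078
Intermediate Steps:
n = 0 (n = 5 - 1*5 = 5 - 5 = 0)
z = -2
o(T, j) = 12 - 3*T*(-4 + j) (o(T, j) = 12 - 3*(T + 0)*(j - 4) = 12 - 3*T*(-4 + j))
o(z, 5)*(-171) = (12 + 12*(-2) - 3*(-2)*5)*(-171) = (12 - 24 + 30)*(-171) = 18*(-171) = -3078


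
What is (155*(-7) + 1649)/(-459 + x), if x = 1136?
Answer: 564/677 ≈ 0.83309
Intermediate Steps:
(155*(-7) + 1649)/(-459 + x) = (155*(-7) + 1649)/(-459 + 1136) = (-1085 + 1649)/677 = 564*(1/677) = 564/677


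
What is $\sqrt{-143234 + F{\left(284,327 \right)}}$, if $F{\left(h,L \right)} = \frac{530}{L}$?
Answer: $\frac{2 i \sqrt{3828923769}}{327} \approx 378.46 i$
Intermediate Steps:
$\sqrt{-143234 + F{\left(284,327 \right)}} = \sqrt{-143234 + \frac{530}{327}} = \sqrt{- \frac{46836988}{327}} = \frac{2 i \sqrt{3828923769}}{327}$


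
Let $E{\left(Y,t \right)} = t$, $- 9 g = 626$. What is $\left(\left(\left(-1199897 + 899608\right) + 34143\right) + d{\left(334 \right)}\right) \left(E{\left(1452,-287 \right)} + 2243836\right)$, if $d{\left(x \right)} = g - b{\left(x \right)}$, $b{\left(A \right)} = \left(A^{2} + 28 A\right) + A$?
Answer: $- \frac{7823520101782}{9} \approx -8.6928 \cdot 10^{11}$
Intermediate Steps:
$g = - \frac{626}{9}$ ($g = \left(- \frac{1}{9}\right) 626 = - \frac{626}{9} \approx -69.556$)
$b{\left(A \right)} = A^{2} + 29 A$
$d{\left(x \right)} = - \frac{626}{9} - x \left(29 + x\right)$
$\left(\left(\left(-1199897 + 899608\right) + 34143\right) + d{\left(334 \right)}\right) \left(E{\left(1452,-287 \right)} + 2243836\right) = \left(\left(\left(-1199897 + 899608\right) + 34143\right) - \left(\frac{626}{9} + 334 \left(29 + 334\right)\right)\right) \left(-287 + 2243836\right) = \left(\left(-300289 + 34143\right) - \left(\frac{626}{9} + 334 \cdot 363\right)\right) 2243549 = \left(-266146 - \frac{1091804}{9}\right) 2243549 = \left(- \frac{3487118}{9}\right) 2243549 = - \frac{7823520101782}{9}$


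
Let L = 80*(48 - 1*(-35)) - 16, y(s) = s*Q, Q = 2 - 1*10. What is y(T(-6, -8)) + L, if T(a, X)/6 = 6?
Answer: 6336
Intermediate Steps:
Q = -8 (Q = 2 - 10 = -8)
T(a, X) = 36 (T(a, X) = 6*6 = 36)
y(s) = -8*s (y(s) = s*(-8) = -8*s)
L = 6624 (L = 80*(48 + 35) - 16 = 80*83 - 16 = 6640 - 16 = 6624)
y(T(-6, -8)) + L = -8*36 + 6624 = -288 + 6624 = 6336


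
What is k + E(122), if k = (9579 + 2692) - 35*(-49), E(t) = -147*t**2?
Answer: -2173962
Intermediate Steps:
k = 13986 (k = 12271 + 1715 = 13986)
k + E(122) = 13986 - 147*122**2 = 13986 - 147*14884 = 13986 - 2187948 = -2173962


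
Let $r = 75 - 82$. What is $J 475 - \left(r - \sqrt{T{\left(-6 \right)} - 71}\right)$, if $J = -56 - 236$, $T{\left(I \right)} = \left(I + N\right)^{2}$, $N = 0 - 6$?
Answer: $-138693 + \sqrt{73} \approx -1.3868 \cdot 10^{5}$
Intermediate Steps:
$N = -6$ ($N = 0 - 6 = -6$)
$T{\left(I \right)} = \left(-6 + I\right)^{2}$ ($T{\left(I \right)} = \left(I - 6\right)^{2} = \left(-6 + I\right)^{2}$)
$r = -7$
$J = -292$ ($J = -56 - 236 = -292$)
$J 475 - \left(r - \sqrt{T{\left(-6 \right)} - 71}\right) = \left(-292\right) 475 - \left(-7 - \sqrt{\left(-6 - 6\right)^{2} - 71}\right) = -138700 + \left(\sqrt{\left(-12\right)^{2} - 71} + 7\right) = -138700 + \left(\sqrt{144 - 71} + 7\right) = -138700 + \left(\sqrt{73} + 7\right) = -138700 + \left(7 + \sqrt{73}\right) = -138693 + \sqrt{73}$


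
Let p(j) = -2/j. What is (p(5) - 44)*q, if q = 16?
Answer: -3552/5 ≈ -710.40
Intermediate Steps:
(p(5) - 44)*q = (-2/5 - 44)*16 = -222/5*16 = -3552/5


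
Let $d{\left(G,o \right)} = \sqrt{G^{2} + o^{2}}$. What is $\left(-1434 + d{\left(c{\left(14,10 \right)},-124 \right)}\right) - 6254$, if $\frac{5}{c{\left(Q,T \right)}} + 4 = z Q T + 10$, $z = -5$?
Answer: $-7688 + \frac{\sqrt{7405635161}}{694} \approx -7564.0$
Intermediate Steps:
$c{\left(Q,T \right)} = \frac{5}{6 - 5 Q T}$ ($c{\left(Q,T \right)} = \frac{5}{-4 + \left(- 5 Q T + 10\right)} = \frac{5}{-4 - \left(-10 + 5 Q T\right)} = \frac{5}{6 - 5 Q T}$)
$\left(-1434 + d{\left(c{\left(14,10 \right)},-124 \right)}\right) - 6254 = \left(-1434 + \sqrt{\left(\frac{5}{6 - 70 \cdot 10}\right)^{2} + \left(-124\right)^{2}}\right) - 6254 = \left(-1434 + \sqrt{\left(\frac{5}{6 - 700}\right)^{2} + 15376}\right) - 6254 = \left(-1434 + \sqrt{\left(\frac{5}{-694}\right)^{2} + 15376}\right) - 6254 = \left(-1434 + \sqrt{\left(5 \left(- \frac{1}{694}\right)\right)^{2} + 15376}\right) - 6254 = \left(-1434 + \sqrt{\left(- \frac{5}{694}\right)^{2} + 15376}\right) - 6254 = \left(-1434 + \sqrt{\frac{25}{481636} + 15376}\right) - 6254 = \left(-1434 + \sqrt{\frac{7405635161}{481636}}\right) - 6254 = \left(-1434 + \frac{\sqrt{7405635161}}{694}\right) - 6254 = -7688 + \frac{\sqrt{7405635161}}{694}$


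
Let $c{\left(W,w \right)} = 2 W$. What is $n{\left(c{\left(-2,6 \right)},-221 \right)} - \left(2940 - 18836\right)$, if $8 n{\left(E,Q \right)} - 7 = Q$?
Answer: $\frac{63477}{4} \approx 15869.0$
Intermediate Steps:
$n{\left(E,Q \right)} = \frac{7}{8} + \frac{Q}{8}$
$n{\left(c{\left(-2,6 \right)},-221 \right)} - \left(2940 - 18836\right) = \left(\frac{7}{8} + \frac{1}{8} \left(-221\right)\right) - \left(2940 - 18836\right) = \left(\frac{7}{8} - \frac{221}{8}\right) - -15896 = - \frac{107}{4} + 15896 = \frac{63477}{4}$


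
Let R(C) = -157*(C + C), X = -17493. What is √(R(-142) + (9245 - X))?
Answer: √71326 ≈ 267.07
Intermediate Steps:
R(C) = -314*C
√(R(-142) + (9245 - X)) = √(-314*(-142) + (9245 - 1*(-17493))) = √(44588 + (9245 + 17493)) = √(44588 + 26738) = √71326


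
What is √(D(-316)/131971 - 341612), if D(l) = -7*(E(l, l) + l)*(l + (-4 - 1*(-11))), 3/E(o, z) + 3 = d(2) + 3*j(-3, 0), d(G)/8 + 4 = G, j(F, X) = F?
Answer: I*√23798890510568957/263942 ≈ 584.48*I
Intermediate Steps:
d(G) = -32 + 8*G
E(o, z) = -3/28 (E(o, z) = 3/(-3 + ((-32 + 8*2) + 3*(-3))) = 3/(-3 + ((-32 + 16) - 9)) = 3/(-3 + (-16 - 9)) = 3/(-3 - 25) = 3/(-28) = 3*(-1/28) = -3/28)
D(l) = -7*(7 + l)*(-3/28 + l) (D(l) = -7*(-3/28 + l)*(l + (-4 - 1*(-11))) = -7*(-3/28 + l)*(l + (-4 + 11)) = -7*(-3/28 + l)*(l + 7) = -7*(-3/28 + l)*(7 + l) = -7*(7 + l)*(-3/28 + l))
√(D(-316)/131971 - 341612) = √((21/4 - 7*(-316)² - 193/4*(-316))/131971 - 341612) = √((21/4 - 7*99856 + 15247)*(1/131971) - 341612) = √((21/4 - 698992 + 15247)*(1/131971) - 341612) = √(-2734959/4*1/131971 - 341612) = √(-2734959/527884 - 341612) = √(-180334243967/527884) = I*√23798890510568957/263942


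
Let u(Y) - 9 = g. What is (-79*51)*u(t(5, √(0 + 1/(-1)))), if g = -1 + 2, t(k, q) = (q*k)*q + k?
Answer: -40290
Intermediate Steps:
t(k, q) = k + k*q² (t(k, q) = (k*q)*q + k = k*q² + k = k + k*q²)
g = 1
u(Y) = 10 (u(Y) = 9 + 1 = 10)
(-79*51)*u(t(5, √(0 + 1/(-1)))) = -79*51*10 = -4029*10 = -40290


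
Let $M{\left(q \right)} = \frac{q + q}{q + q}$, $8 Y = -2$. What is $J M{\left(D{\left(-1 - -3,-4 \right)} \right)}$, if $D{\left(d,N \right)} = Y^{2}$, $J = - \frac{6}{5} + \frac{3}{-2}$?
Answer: $- \frac{27}{10} \approx -2.7$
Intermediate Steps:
$Y = - \frac{1}{4}$ ($Y = \frac{1}{8} \left(-2\right) = - \frac{1}{4} \approx -0.25$)
$J = - \frac{27}{10}$ ($J = \left(-6\right) \frac{1}{5} + 3 \left(- \frac{1}{2}\right) = - \frac{6}{5} - \frac{3}{2} = - \frac{27}{10} \approx -2.7$)
$D{\left(d,N \right)} = \frac{1}{16}$ ($D{\left(d,N \right)} = \left(- \frac{1}{4}\right)^{2} = \frac{1}{16}$)
$M{\left(q \right)} = 1$ ($M{\left(q \right)} = \frac{2 q}{2 q} = 2 q \frac{1}{2 q} = 1$)
$J M{\left(D{\left(-1 - -3,-4 \right)} \right)} = \left(- \frac{27}{10}\right) 1 = - \frac{27}{10}$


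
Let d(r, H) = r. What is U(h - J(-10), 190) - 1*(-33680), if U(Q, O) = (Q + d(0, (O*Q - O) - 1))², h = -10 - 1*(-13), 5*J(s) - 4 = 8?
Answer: 842009/25 ≈ 33680.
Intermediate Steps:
J(s) = 12/5 (J(s) = ⅘ + (⅕)*8 = ⅘ + 8/5 = 12/5)
h = 3 (h = -10 + 13 = 3)
U(Q, O) = Q² (U(Q, O) = (Q + 0)² = Q²)
U(h - J(-10), 190) - 1*(-33680) = (3 - 1*12/5)² - 1*(-33680) = (3 - 12/5)² + 33680 = (⅗)² + 33680 = 9/25 + 33680 = 842009/25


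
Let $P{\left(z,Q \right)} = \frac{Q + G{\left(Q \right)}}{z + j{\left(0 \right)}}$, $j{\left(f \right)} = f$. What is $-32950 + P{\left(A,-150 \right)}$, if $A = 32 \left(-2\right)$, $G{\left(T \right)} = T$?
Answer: $- \frac{527125}{16} \approx -32945.0$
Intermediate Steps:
$A = -64$
$P{\left(z,Q \right)} = \frac{2 Q}{z}$ ($P{\left(z,Q \right)} = \frac{Q + Q}{z + 0} = \frac{2 Q}{z}$)
$-32950 + P{\left(A,-150 \right)} = -32950 + 2 \left(-150\right) \frac{1}{-64} = -32950 + 2 \left(-150\right) \left(- \frac{1}{64}\right) = -32950 + \frac{75}{16} = - \frac{527125}{16}$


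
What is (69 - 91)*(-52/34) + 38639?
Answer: 657435/17 ≈ 38673.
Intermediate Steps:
(69 - 91)*(-52/34) + 38639 = -(-1144)/34 + 38639 = -22*(-26/17) + 38639 = 572/17 + 38639 = 657435/17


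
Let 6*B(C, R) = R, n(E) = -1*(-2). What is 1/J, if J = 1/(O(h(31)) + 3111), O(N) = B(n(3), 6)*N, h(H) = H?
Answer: 3142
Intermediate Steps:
n(E) = 2
B(C, R) = R/6
O(N) = N (O(N) = ((1/6)*6)*N = 1*N = N)
J = 1/3142 (J = 1/(31 + 3111) = 1/3142 ≈ 0.00031827)
1/J = 1/(1/3142) = 3142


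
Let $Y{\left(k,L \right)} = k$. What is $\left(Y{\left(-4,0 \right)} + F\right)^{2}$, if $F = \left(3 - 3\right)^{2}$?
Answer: $16$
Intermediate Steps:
$F = 0$ ($F = 0^{2} = 0$)
$\left(Y{\left(-4,0 \right)} + F\right)^{2} = \left(-4 + 0\right)^{2} = \left(-4\right)^{2} = 16$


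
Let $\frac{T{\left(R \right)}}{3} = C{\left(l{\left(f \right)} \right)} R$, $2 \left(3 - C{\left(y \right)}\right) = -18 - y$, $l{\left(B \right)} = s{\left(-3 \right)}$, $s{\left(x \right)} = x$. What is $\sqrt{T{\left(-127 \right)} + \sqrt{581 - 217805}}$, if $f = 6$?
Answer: $\frac{\sqrt{-16002 + 24 i \sqrt{6034}}}{2} \approx 3.6782 + 63.356 i$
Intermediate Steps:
$l{\left(B \right)} = -3$
$C{\left(y \right)} = 12 + \frac{y}{2}$ ($C{\left(y \right)} = 3 - \frac{-18 - y}{2} = 3 + \left(9 + \frac{y}{2}\right) = 12 + \frac{y}{2}$)
$T{\left(R \right)} = \frac{63 R}{2}$ ($T{\left(R \right)} = 3 \left(12 + \frac{1}{2} \left(-3\right)\right) R = 3 \left(12 - \frac{3}{2}\right) R = 3 \frac{21 R}{2} = \frac{63 R}{2}$)
$\sqrt{T{\left(-127 \right)} + \sqrt{581 - 217805}} = \sqrt{\frac{63}{2} \left(-127\right) + \sqrt{581 - 217805}} = \sqrt{- \frac{8001}{2} + \sqrt{-217224}} = \sqrt{- \frac{8001}{2} + 6 i \sqrt{6034}}$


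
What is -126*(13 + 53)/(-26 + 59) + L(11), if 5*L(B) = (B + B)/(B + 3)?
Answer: -8809/35 ≈ -251.69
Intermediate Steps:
L(B) = 2*B/(5*(3 + B)) (L(B) = ((B + B)/(B + 3))/5 = ((2*B)/(3 + B))/5 = (2*B/(3 + B))/5 = 2*B/(5*(3 + B)))
-126*(13 + 53)/(-26 + 59) + L(11) = -126*(13 + 53)/(-26 + 59) + (2/5)*11/(3 + 11) = -8316/33 + (2/5)*11/14 = -8316/33 + (2/5)*11*(1/14) = -126*2 + 11/35 = -252 + 11/35 = -8809/35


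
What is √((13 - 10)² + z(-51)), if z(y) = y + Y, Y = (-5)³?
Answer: I*√167 ≈ 12.923*I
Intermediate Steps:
Y = -125
z(y) = -125 + y (z(y) = y - 125 = -125 + y)
√((13 - 10)² + z(-51)) = √((13 - 10)² + (-125 - 51)) = √(3² - 176) = √(9 - 176) = √(-167) = I*√167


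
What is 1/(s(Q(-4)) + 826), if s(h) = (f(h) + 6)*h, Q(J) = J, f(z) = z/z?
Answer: 1/798 ≈ 0.0012531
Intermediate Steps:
f(z) = 1
s(h) = 7*h (s(h) = (1 + 6)*h = 7*h)
1/(s(Q(-4)) + 826) = 1/(7*(-4) + 826) = 1/(-28 + 826) = 1/798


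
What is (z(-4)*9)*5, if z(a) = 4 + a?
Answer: 0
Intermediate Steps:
(z(-4)*9)*5 = ((4 - 4)*9)*5 = (0*9)*5 = 0*5 = 0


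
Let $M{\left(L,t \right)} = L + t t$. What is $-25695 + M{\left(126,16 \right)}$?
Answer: $-25313$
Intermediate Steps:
$M{\left(L,t \right)} = L + t^{2}$
$-25695 + M{\left(126,16 \right)} = -25695 + \left(126 + 16^{2}\right) = -25695 + \left(126 + 256\right) = -25695 + 382 = -25313$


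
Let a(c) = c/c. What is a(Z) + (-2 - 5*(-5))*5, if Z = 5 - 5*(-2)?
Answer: 116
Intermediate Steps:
Z = 15 (Z = 5 + 10 = 15)
a(c) = 1
a(Z) + (-2 - 5*(-5))*5 = 1 + (-2 - 5*(-5))*5 = 1 + (-2 + 25)*5 = 1 + 23*5 = 1 + 115 = 116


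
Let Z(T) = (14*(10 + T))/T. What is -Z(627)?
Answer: -8918/627 ≈ -14.223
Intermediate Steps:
Z(T) = (140 + 14*T)/T
-Z(627) = -(14 + 140/627) = -1*8918/627 = -8918/627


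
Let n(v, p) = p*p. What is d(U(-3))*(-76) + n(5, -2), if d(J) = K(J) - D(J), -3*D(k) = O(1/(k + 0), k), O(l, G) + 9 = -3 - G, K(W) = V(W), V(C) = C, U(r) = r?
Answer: 460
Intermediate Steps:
n(v, p) = p²
K(W) = W
O(l, G) = -12 - G (O(l, G) = -9 + (-3 - G) = -12 - G)
D(k) = 4 + k/3 (D(k) = -(-12 - k)/3 = 4 + k/3)
d(J) = -4 + 2*J/3 (d(J) = J - (4 + J/3) = J + (-4 - J/3) = -4 + 2*J/3)
d(U(-3))*(-76) + n(5, -2) = (-4 + (⅔)*(-3))*(-76) + (-2)² = (-4 - 2)*(-76) + 4 = -6*(-76) + 4 = 456 + 4 = 460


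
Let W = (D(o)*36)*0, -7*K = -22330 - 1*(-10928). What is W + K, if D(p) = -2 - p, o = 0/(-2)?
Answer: 11402/7 ≈ 1628.9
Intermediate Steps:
K = 11402/7 (K = -(-22330 - 1*(-10928))/7 = -(-22330 + 10928)/7 = -⅐*(-11402) = 11402/7 ≈ 1628.9)
o = 0 (o = 0*(-½) = 0)
W = 0 (W = ((-2 - 1*0)*36)*0 = ((-2 + 0)*36)*0 = -2*36*0 = -72*0 = 0)
W + K = 0 + 11402/7 = 11402/7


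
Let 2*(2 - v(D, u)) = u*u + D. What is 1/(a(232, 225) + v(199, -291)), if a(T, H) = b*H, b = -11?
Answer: -1/44913 ≈ -2.2265e-5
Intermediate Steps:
v(D, u) = 2 - D/2 - u**2/2 (v(D, u) = 2 - (u*u + D)/2 = 2 - (u**2 + D)/2 = 2 - (D + u**2)/2 = 2 + (-D/2 - u**2/2) = 2 - D/2 - u**2/2)
a(T, H) = -11*H
1/(a(232, 225) + v(199, -291)) = 1/(-11*225 + (2 - 1/2*199 - 1/2*(-291)**2)) = 1/(-2475 + (2 - 199/2 - 1/2*84681)) = 1/(-2475 + (2 - 199/2 - 84681/2)) = 1/(-2475 - 42438) = 1/(-44913) = -1/44913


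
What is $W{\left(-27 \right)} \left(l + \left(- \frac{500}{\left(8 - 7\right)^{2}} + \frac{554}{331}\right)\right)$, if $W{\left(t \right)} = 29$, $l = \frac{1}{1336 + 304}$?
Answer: $- \frac{7844822161}{542840} \approx -14451.0$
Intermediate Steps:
$l = \frac{1}{1640} \approx 0.00060976$
$W{\left(-27 \right)} \left(l + \left(- \frac{500}{\left(8 - 7\right)^{2}} + \frac{554}{331}\right)\right) = 29 \left(\frac{1}{1640} + \left(- \frac{500}{\left(8 - 7\right)^{2}} + \frac{554}{331}\right)\right) = 29 \left(\frac{1}{1640} + \left(- \frac{500}{1^{2}} + 554 \cdot \frac{1}{331}\right)\right) = 29 \left(\frac{1}{1640} + \left(- \frac{500}{1} + \frac{554}{331}\right)\right) = 29 \left(\frac{1}{1640} + \left(\left(-500\right) 1 + \frac{554}{331}\right)\right) = 29 \left(\frac{1}{1640} + \left(-500 + \frac{554}{331}\right)\right) = 29 \left(\frac{1}{1640} - \frac{164946}{331}\right) = 29 \left(- \frac{270511109}{542840}\right) = - \frac{7844822161}{542840}$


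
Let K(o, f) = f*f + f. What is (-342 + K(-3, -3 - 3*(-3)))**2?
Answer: 90000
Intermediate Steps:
K(o, f) = f + f**2 (K(o, f) = f**2 + f = f + f**2)
(-342 + K(-3, -3 - 3*(-3)))**2 = (-342 + (-3 - 3*(-3))*(1 + (-3 - 3*(-3))))**2 = (-342 + (-3 + 9)*(1 + (-3 + 9)))**2 = (-342 + 6*(1 + 6))**2 = (-342 + 6*7)**2 = (-342 + 42)**2 = (-300)**2 = 90000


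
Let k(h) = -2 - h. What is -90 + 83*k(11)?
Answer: -1169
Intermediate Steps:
-90 + 83*k(11) = -90 + 83*(-2 - 1*11) = -90 + 83*(-2 - 11) = -90 + 83*(-13) = -90 - 1079 = -1169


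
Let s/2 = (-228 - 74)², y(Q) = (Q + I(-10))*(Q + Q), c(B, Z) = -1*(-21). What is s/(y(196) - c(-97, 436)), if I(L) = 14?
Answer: 182408/82299 ≈ 2.2164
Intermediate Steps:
c(B, Z) = 21
y(Q) = 2*Q*(14 + Q) (y(Q) = (Q + 14)*(Q + Q) = (14 + Q)*(2*Q) = 2*Q*(14 + Q))
s = 182408 (s = 2*(-228 - 74)² = 2*(-302)² = 2*91204 = 182408)
s/(y(196) - c(-97, 436)) = 182408/(2*196*(14 + 196) - 1*21) = 182408/(2*196*210 - 21) = 182408/(82320 - 21) = 182408/82299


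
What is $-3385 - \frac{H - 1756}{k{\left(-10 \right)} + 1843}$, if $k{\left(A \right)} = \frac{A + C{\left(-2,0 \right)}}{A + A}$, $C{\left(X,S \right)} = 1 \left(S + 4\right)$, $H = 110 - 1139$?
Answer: $- \frac{62367855}{18433} \approx -3383.5$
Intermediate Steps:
$H = -1029$
$C{\left(X,S \right)} = 4 + S$ ($C{\left(X,S \right)} = 1 \left(4 + S\right) = 4 + S$)
$k{\left(A \right)} = \frac{4 + A}{2 A}$ ($k{\left(A \right)} = \frac{A + \left(4 + 0\right)}{A + A} = \frac{A + 4}{2 A} = \left(4 + A\right) \frac{1}{2 A} = \frac{4 + A}{2 A}$)
$-3385 - \frac{H - 1756}{k{\left(-10 \right)} + 1843} = -3385 - \frac{-1029 - 1756}{\frac{4 - 10}{2 \left(-10\right)} + 1843} = -3385 - - \frac{2785}{\frac{1}{2} \left(- \frac{1}{10}\right) \left(-6\right) + 1843} = -3385 - - \frac{2785}{\frac{3}{10} + 1843} = -3385 - - \frac{2785}{\frac{18433}{10}} = -3385 - \left(-2785\right) \frac{10}{18433} = -3385 - - \frac{27850}{18433} = -3385 + \frac{27850}{18433} = - \frac{62367855}{18433}$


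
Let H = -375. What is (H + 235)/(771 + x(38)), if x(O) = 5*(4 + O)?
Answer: -140/981 ≈ -0.14271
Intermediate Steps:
x(O) = 20 + 5*O
(H + 235)/(771 + x(38)) = (-375 + 235)/(771 + (20 + 5*38)) = -140/(771 + (20 + 190)) = -140/(771 + 210) = -140/981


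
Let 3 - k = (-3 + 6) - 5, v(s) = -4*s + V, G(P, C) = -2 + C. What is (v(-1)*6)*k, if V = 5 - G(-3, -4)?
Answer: 450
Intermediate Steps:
V = 11 (V = 5 - (-2 - 4) = 5 - 1*(-6) = 5 + 6 = 11)
v(s) = 11 - 4*s (v(s) = -4*s + 11 = 11 - 4*s)
k = 5 (k = 3 - ((-3 + 6) - 5) = 3 - (3 - 5) = 3 - 1*(-2) = 3 + 2 = 5)
(v(-1)*6)*k = ((11 - 4*(-1))*6)*5 = ((11 + 4)*6)*5 = (15*6)*5 = 90*5 = 450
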